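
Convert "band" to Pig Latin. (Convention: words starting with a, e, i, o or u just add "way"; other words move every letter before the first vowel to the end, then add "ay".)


Word: "band"
Starts with consonant(s) → move to end, add 'ay'
Consonant cluster: "b"
Pig Latin = "andbay"


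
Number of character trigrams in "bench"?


Word: "bench" (length 5)
Number of 3-grams = length - 3 + 1 = 5 - 3 + 1
= 3


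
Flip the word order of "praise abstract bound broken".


Original: "praise abstract bound broken"
Words (1..n): praise | abstract | bound | broken
Reversed (n..1): broken | bound | abstract | praise
Result = "broken bound abstract praise"


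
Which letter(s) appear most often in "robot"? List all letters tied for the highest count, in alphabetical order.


Word: "robot"
Letter counts:
  'b': 1
  'o': 2
  'r': 1
  't': 1
Maximum count = 2
Most frequent = 'o' (2 times each)


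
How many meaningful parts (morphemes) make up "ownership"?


Word: "ownership"
Morphemes: own / -er / -ship
Each morpheme carries meaning
= 3 morphemes


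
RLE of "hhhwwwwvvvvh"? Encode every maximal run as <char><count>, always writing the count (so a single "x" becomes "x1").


String: "hhhwwwwvvvvh"
Scanning for consecutive runs:
  'h' x 3
  'w' x 4
  'v' x 4
  'h' x 1
RLE = "h3w4v4h1"


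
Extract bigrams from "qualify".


Word: "qualify" (length 7)
Number of bigrams = 7 - 2 + 1 = 6
  Position 0: "qu"
  Position 1: "ua"
  Position 2: "al"
  Position 3: "li"
  Position 4: "if"
  Position 5: "fy"
Bigrams = "qu", "ua", "al", "li", "if", "fy"


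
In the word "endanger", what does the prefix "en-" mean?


Prefix: en-
As in: endanger -> en- + danger
Meaning = cause to / put into


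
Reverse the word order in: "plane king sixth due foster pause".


Original: "plane king sixth due foster pause"
Words (1..n): plane | king | sixth | due | foster | pause
Reversed (n..1): pause | foster | due | sixth | king | plane
Result = "pause foster due sixth king plane"


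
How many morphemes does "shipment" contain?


Word: "shipment"
Morphemes: ship | -ment
Each morpheme carries meaning
= 2 morphemes


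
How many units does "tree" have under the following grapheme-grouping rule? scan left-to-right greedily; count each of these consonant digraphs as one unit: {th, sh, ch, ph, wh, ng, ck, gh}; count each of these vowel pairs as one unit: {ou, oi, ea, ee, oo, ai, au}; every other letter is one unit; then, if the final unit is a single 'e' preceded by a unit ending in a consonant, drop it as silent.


Word: "tree" (4 letters)
Left-to-right scan:
  (1) 't' (letter)
  (2) 'r' (letter)
  (3) 'ee' (vowel-pair)
Units from scan: 3
Sound units = 3 units


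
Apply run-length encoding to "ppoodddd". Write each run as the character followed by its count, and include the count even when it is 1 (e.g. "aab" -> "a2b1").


String: "ppoodddd"
Scanning for consecutive runs:
  'p' x 2
  'o' x 2
  'd' x 4
RLE = "p2o2d4"


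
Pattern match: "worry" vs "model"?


Pattern of "worry": [0, 1, 2, 2, 3]
Pattern of "model": [0, 1, 2, 3, 4]
Patterns do not match
Same pattern = No


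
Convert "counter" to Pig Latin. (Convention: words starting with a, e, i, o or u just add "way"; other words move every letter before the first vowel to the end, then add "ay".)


Word: "counter"
Starts with consonant(s) → move to end, add 'ay'
Consonant cluster: "c"
Pig Latin = "ountercay"


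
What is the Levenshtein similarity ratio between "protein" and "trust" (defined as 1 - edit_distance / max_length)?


Word 1: "protein" (length 7)
Word 2: "trust" (length 5)
One optimal edit sequence:
  1. substitute 'p' -> 't'  (+1)
  2. keep 'r'
  3. delete 'o'  (+1)
  4. delete 't'  (+1)
  5. substitute 'e' -> 'u'  (+1)
  6. substitute 'i' -> 's'  (+1)
  7. substitute 'n' -> 't'  (+1)
Edit distance = 6
Max length = max(7, 5) = 7
Similarity = 1 - 6/7
= 0.1429


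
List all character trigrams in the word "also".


Word: "also" (length 4)
Number of trigrams = 4 - 3 + 1 = 2
  Position 0: "als"
  Position 1: "lso"
Trigrams = "als", "lso"


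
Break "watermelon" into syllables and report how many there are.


Word: "watermelon"
Syllable breakdown: wa | ter | mel | on
Counting: 4 parts
= 4 syllables


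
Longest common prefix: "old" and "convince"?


Word 1: "old"
Word 2: "convince"
Comparing from start:
  Pos 0: 'o' != 'c' (stop)
LCP = "" (length 0)


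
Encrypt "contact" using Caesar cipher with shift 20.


Word: "contact"
Shift: 20
Each letter → (letter + shift) mod 26:
  'c' (2) + 20 = 22 → 'w'
  'o' (14) + 20 = 8 → 'i'
  'n' (13) + 20 = 7 → 'h'
  't' (19) + 20 = 13 → 'n'
  'a' (0) + 20 = 20 → 'u'
  'c' (2) + 20 = 22 → 'w'
  't' (19) + 20 = 13 → 'n'
Result = "wihnuwn"


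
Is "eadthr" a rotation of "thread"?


Word: "thread", Candidate: "eadthr"
Method: check if candidate is substring of word+word
"threadthread" contains "eadthr"? Yes
Is rotation = Yes


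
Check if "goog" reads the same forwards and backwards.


Word: "goog"
Reversed: "goog"
Forward == Backward? goog == goog
Palindrome = Yes


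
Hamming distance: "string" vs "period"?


Comparing character by character (same length = 6):
  Pos 0: 's' vs 'p' !=
  Pos 1: 't' vs 'e' !=
  Pos 2: 'r' vs 'r' =
  Pos 3: 'i' vs 'i' =
  Pos 4: 'n' vs 'o' !=
  Pos 5: 'g' vs 'd' !=
Hamming distance = 4


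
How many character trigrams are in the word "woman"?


Word: "woman" (length 5)
Number of 3-grams = length - 3 + 1 = 5 - 3 + 1
= 3


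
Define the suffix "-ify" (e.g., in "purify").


Suffix: -ify
As in: purify -> pure + -ify, with a spelling change
Meaning = to make


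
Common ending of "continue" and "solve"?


Word 1: "continue"
Word 2: "solve"
Comparing from end:
  Pos -1: 'e' == 'e'
  Pos -2: 'u' != 'v' (stop)
LCS = "e" (length 1)


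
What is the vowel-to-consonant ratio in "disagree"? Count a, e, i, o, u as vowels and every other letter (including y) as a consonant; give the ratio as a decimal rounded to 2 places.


Word: "disagree"
Vowels (a,e,i,o,u): 4
Consonants: 4
Ratio = 4/4
= 1.00


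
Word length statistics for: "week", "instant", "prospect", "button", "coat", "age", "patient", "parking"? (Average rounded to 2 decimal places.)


Lengths: "week"=4, "instant"=7, "prospect"=8, "button"=6, "coat"=4, "age"=3, "patient"=7, "parking"=7
Sum = 46, Count = 8
Average = 46/8 = 5.75
= avg=5.75, min=3, max=8


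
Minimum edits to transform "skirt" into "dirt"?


Word 1: "skirt" (length 5)
Word 2: "dirt" (length 4)
One optimal edit sequence (insert/delete/substitute each cost 1):
  1. delete 's'  (+1)
  2. substitute 'k' -> 'd'  (+1)
  3. keep 'i'
  4. keep 'r'
  5. keep 't'
Total edit operations: 2
Edit distance = 2


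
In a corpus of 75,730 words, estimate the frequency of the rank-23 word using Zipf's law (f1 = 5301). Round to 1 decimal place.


Zipf's law: f(r) = f(1) / r
f(1) = 5301
f(23) = 5301 / 23
= 230.5 occurrences


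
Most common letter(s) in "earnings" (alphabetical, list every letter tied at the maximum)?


Word: "earnings"
Letter counts:
  'a': 1
  'e': 1
  'g': 1
  'i': 1
  'n': 2
  'r': 1
  's': 1
Maximum count = 2
Most frequent = 'n' (2 times each)


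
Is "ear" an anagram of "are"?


Word 1: "are" → sorted: aer
Word 2: "ear" → sorted: aer
Same letters? aer == aer
Anagram = Yes


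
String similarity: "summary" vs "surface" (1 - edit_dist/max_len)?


Word 1: "summary" (length 7)
Word 2: "surface" (length 7)
One optimal edit sequence:
  1. keep 's'
  2. keep 'u'
  3. substitute 'm' -> 'r'  (+1)
  4. substitute 'm' -> 'f'  (+1)
  5. keep 'a'
  6. substitute 'r' -> 'c'  (+1)
  7. substitute 'y' -> 'e'  (+1)
Edit distance = 4
Max length = max(7, 7) = 7
Similarity = 1 - 4/7
= 0.4286


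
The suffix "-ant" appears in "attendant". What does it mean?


Suffix: -ant
Example: attendant (attend + -ant)
Meaning = one who / that which


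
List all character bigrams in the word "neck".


Word: "neck" (length 4)
Number of bigrams = 4 - 2 + 1 = 3
  Position 0: "ne"
  Position 1: "ec"
  Position 2: "ck"
Bigrams = "ne", "ec", "ck"


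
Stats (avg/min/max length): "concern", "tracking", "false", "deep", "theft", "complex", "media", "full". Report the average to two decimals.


Lengths: "concern"=7, "tracking"=8, "false"=5, "deep"=4, "theft"=5, "complex"=7, "media"=5, "full"=4
Sum = 45, Count = 8
Average = 45/8 = 5.63
= avg=5.63, min=4, max=8


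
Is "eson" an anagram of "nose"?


Word 1: "nose" → sorted: enos
Word 2: "eson" → sorted: enos
Same letters? enos == enos
Anagram = Yes


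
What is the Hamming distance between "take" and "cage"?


Comparing character by character (same length = 4):
  Pos 0: 't' vs 'c' !=
  Pos 1: 'a' vs 'a' =
  Pos 2: 'k' vs 'g' !=
  Pos 3: 'e' vs 'e' =
Hamming distance = 2


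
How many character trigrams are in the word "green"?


Word: "green" (length 5)
Number of 3-grams = length - 3 + 1 = 5 - 3 + 1
= 3


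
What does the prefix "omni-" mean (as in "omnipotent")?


Prefix: omni-
Example: omnipotent (omni- + potent)
Meaning = all


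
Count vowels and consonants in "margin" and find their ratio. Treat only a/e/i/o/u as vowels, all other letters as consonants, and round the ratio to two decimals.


Word: "margin"
Vowels (a,e,i,o,u): 2
Consonants: 4
Ratio = 2/4
= 0.50


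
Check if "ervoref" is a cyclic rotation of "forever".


Word: "forever", Candidate: "ervoref"
Method: check if candidate is substring of word+word
"foreverforever" contains "ervoref"? No
Is rotation = No


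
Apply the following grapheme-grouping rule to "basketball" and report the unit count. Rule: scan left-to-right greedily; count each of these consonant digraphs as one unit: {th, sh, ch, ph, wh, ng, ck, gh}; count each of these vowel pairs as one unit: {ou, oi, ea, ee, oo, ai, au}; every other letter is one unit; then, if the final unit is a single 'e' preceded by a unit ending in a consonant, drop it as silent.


Word: "basketball" (10 letters)
Left-to-right scan:
  [1] 'b' (letter)
  [2] 'a' (letter)
  [3] 's' (letter)
  [4] 'k' (letter)
  [5] 'e' (letter)
  [6] 't' (letter)
  [7] 'b' (letter)
  [8] 'a' (letter)
  [9] 'l' (letter)
  [10] 'l' (letter)
Units from scan: 10
Sound units = 10 units


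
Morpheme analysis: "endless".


Word: "endless"
Morphemes: end / -less
Each morpheme carries meaning
= 2 morphemes


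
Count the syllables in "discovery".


Word: "discovery"
Syllable breakdown: dis-cov-er-y
Counting: 4 parts
= 4 syllables


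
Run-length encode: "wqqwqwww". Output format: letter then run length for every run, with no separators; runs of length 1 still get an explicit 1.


String: "wqqwqwww"
Scanning for consecutive runs:
  'w' x 1
  'q' x 2
  'w' x 1
  'q' x 1
  'w' x 3
RLE = "w1q2w1q1w3"


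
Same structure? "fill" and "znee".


Pattern of "fill": [0, 1, 2, 2]
Pattern of "znee": [0, 1, 2, 2]
Patterns match
Same pattern = Yes


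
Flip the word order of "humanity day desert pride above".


Original: "humanity day desert pride above"
Words (1..n): humanity | day | desert | pride | above
Reversed (n..1): above | pride | desert | day | humanity
Result = "above pride desert day humanity"


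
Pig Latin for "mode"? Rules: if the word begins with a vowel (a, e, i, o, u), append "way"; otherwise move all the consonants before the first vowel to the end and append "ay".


Word: "mode"
Starts with consonant(s) → move to end, add 'ay'
Consonant cluster: "m"
Pig Latin = "odemay"


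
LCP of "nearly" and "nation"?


Word 1: "nearly"
Word 2: "nation"
Comparing from start:
  Pos 0: 'n' == 'n'
  Pos 1: 'e' != 'a' (stop)
LCP = "n" (length 1)


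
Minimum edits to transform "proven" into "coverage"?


Word 1: "proven" (length 6)
Word 2: "coverage" (length 8)
One optimal edit sequence (insert/delete/substitute each cost 1):
  1. delete 'p'  (+1)
  2. substitute 'r' -> 'c'  (+1)
  3. keep 'o'
  4. keep 'v'
  5. keep 'e'
  6. insert 'r'  (+1)
  7. insert 'a'  (+1)
  8. insert 'g'  (+1)
  9. substitute 'n' -> 'e'  (+1)
Total edit operations: 6
Edit distance = 6


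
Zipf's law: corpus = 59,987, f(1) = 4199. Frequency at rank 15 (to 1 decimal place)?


Zipf's law: f(r) = f(1) / r
f(1) = 4199
f(15) = 4199 / 15
= 279.9 occurrences


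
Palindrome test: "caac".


Word: "caac"
Reversed: "caac"
Forward == Backward? caac == caac
Palindrome = Yes


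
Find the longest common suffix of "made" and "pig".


Word 1: "made"
Word 2: "pig"
Comparing from end:
  Pos -1: 'e' != 'g' (stop)
LCS = "" (length 0)


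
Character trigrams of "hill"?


Word: "hill" (length 4)
Number of trigrams = 4 - 3 + 1 = 2
  Position 0: "hil"
  Position 1: "ill"
Trigrams = "hil", "ill"


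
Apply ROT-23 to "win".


Word: "win"
Shift: 23
Each letter → (letter + shift) mod 26:
  'w' (22) + 23 = 19 → 't'
  'i' (8) + 23 = 5 → 'f'
  'n' (13) + 23 = 10 → 'k'
Result = "tfk"


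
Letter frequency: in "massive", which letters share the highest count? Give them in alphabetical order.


Word: "massive"
Letter counts:
  'a': 1
  'e': 1
  'i': 1
  'm': 1
  's': 2
  'v': 1
Maximum count = 2
Most frequent = 's' (2 times each)


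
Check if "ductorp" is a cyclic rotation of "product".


Word: "product", Candidate: "ductorp"
Method: check if candidate is substring of word+word
"productproduct" contains "ductorp"? No
Is rotation = No


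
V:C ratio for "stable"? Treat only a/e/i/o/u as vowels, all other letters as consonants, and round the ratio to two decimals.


Word: "stable"
Vowels (a,e,i,o,u): 2
Consonants: 4
Ratio = 2/4
= 0.50


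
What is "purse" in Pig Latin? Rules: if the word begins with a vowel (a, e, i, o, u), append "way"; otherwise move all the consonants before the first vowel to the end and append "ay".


Word: "purse"
Starts with consonant(s) → move to end, add 'ay'
Consonant cluster: "p"
Pig Latin = "ursepay"


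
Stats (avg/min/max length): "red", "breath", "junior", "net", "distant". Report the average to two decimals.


Lengths: "red"=3, "breath"=6, "junior"=6, "net"=3, "distant"=7
Sum = 25, Count = 5
Average = 25/5 = 5.00
= avg=5.00, min=3, max=7


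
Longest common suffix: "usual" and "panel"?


Word 1: "usual"
Word 2: "panel"
Comparing from end:
  Pos -1: 'l' == 'l'
  Pos -2: 'a' != 'e' (stop)
LCS = "l" (length 1)


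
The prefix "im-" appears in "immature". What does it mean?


Prefix: im-
Example: immature = im- + mature
Meaning = not / into


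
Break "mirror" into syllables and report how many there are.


Word: "mirror"
Syllable breakdown: mir · ror
Counting: 2 parts
= 2 syllables


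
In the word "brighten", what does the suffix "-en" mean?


Suffix: -en
Example: brighten (bright + -en)
Meaning = to make / become


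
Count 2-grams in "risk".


Word: "risk" (length 4)
Number of 2-grams = length - 2 + 1 = 4 - 2 + 1
= 3


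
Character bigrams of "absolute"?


Word: "absolute" (length 8)
Number of bigrams = 8 - 2 + 1 = 7
  Position 0: "ab"
  Position 1: "bs"
  Position 2: "so"
  Position 3: "ol"
  Position 4: "lu"
  Position 5: "ut"
  Position 6: "te"
Bigrams = "ab", "bs", "so", "ol", "lu", "ut", "te"


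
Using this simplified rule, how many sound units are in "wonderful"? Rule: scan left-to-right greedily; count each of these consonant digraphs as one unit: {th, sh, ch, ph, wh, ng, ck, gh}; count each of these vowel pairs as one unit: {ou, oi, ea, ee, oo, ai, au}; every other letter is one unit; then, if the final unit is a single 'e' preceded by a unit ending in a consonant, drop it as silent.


Word: "wonderful" (9 letters)
Left-to-right scan:
  [1] 'w' (letter)
  [2] 'o' (letter)
  [3] 'n' (letter)
  [4] 'd' (letter)
  [5] 'e' (letter)
  [6] 'r' (letter)
  [7] 'f' (letter)
  [8] 'u' (letter)
  [9] 'l' (letter)
Units from scan: 9
Sound units = 9 units


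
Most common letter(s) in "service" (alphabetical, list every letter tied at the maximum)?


Word: "service"
Letter counts:
  'c': 1
  'e': 2
  'i': 1
  'r': 1
  's': 1
  'v': 1
Maximum count = 2
Most frequent = 'e' (2 times each)


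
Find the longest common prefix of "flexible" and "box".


Word 1: "flexible"
Word 2: "box"
Comparing from start:
  Pos 0: 'f' != 'b' (stop)
LCP = "" (length 0)


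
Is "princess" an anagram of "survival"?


Word 1: "survival" → sorted: ailrsuvv
Word 2: "princess" → sorted: ceinprss
Same letters? ailrsuvv != ceinprss
Anagram = No


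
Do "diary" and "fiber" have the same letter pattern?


Pattern of "diary": [0, 1, 2, 3, 4]
Pattern of "fiber": [0, 1, 2, 3, 4]
Patterns match
Same pattern = Yes


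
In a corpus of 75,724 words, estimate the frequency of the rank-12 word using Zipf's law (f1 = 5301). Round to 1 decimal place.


Zipf's law: f(r) = f(1) / r
f(1) = 5301
f(12) = 5301 / 12
= 441.8 occurrences


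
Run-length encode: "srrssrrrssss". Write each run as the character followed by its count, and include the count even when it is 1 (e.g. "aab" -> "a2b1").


String: "srrssrrrssss"
Scanning for consecutive runs:
  's' x 1
  'r' x 2
  's' x 2
  'r' x 3
  's' x 4
RLE = "s1r2s2r3s4"


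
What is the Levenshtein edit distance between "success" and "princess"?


Word 1: "success" (length 7)
Word 2: "princess" (length 8)
One optimal edit sequence (insert/delete/substitute each cost 1):
  1. insert 'p'  (+1)
  2. substitute 's' -> 'r'  (+1)
  3. substitute 'u' -> 'i'  (+1)
  4. substitute 'c' -> 'n'  (+1)
  5. keep 'c'
  6. keep 'e'
  7. keep 's'
  8. keep 's'
Total edit operations: 4
Edit distance = 4


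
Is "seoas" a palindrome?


Word: "seoas"
Reversed: "saoes"
Forward == Backward? seoas != saoes
Palindrome = No


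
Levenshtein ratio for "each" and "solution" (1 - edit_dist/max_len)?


Word 1: "each" (length 4)
Word 2: "solution" (length 8)
One optimal edit sequence:
  1. insert 's'  (+1)
  2. insert 'o'  (+1)
  3. insert 'l'  (+1)
  4. insert 'u'  (+1)
  5. substitute 'e' -> 't'  (+1)
  6. substitute 'a' -> 'i'  (+1)
  7. substitute 'c' -> 'o'  (+1)
  8. substitute 'h' -> 'n'  (+1)
Edit distance = 8
Max length = max(4, 8) = 8
Similarity = 1 - 8/8
= 0.0000


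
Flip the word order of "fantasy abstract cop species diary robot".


Original: "fantasy abstract cop species diary robot"
Words (1..n): fantasy | abstract | cop | species | diary | robot
Reversed (n..1): robot | diary | species | cop | abstract | fantasy
Result = "robot diary species cop abstract fantasy"


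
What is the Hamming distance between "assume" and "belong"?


Comparing character by character (same length = 6):
  Pos 0: 'a' vs 'b' !=
  Pos 1: 's' vs 'e' !=
  Pos 2: 's' vs 'l' !=
  Pos 3: 'u' vs 'o' !=
  Pos 4: 'm' vs 'n' !=
  Pos 5: 'e' vs 'g' !=
Hamming distance = 6


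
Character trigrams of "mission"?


Word: "mission" (length 7)
Number of trigrams = 7 - 3 + 1 = 5
  Position 0: "mis"
  Position 1: "iss"
  Position 2: "ssi"
  Position 3: "sio"
  Position 4: "ion"
Trigrams = "mis", "iss", "ssi", "sio", "ion"


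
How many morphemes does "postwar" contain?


Word: "postwar"
Morphemes: post- | war
Each morpheme carries meaning
= 2 morphemes


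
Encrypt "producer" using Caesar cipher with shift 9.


Word: "producer"
Shift: 9
Each letter → (letter + shift) mod 26:
  'p' (15) + 9 = 24 → 'y'
  'r' (17) + 9 = 0 → 'a'
  'o' (14) + 9 = 23 → 'x'
  'd' (3) + 9 = 12 → 'm'
  'u' (20) + 9 = 3 → 'd'
  'c' (2) + 9 = 11 → 'l'
  'e' (4) + 9 = 13 → 'n'
  'r' (17) + 9 = 0 → 'a'
Result = "yaxmdlna"


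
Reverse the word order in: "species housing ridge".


Original: "species housing ridge"
Words (1..n): species | housing | ridge
Reversed (n..1): ridge | housing | species
Result = "ridge housing species"


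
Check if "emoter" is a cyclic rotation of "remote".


Word: "remote", Candidate: "emoter"
Method: check if candidate is substring of word+word
"remoteremote" contains "emoter"? Yes
Is rotation = Yes


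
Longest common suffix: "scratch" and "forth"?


Word 1: "scratch"
Word 2: "forth"
Comparing from end:
  Pos -1: 'h' == 'h'
  Pos -2: 'c' != 't' (stop)
LCS = "h" (length 1)


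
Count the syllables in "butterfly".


Word: "butterfly"
Syllable breakdown: but | ter | fly
Counting: 3 parts
= 3 syllables


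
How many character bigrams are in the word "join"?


Word: "join" (length 4)
Number of 2-grams = length - 2 + 1 = 4 - 2 + 1
= 3


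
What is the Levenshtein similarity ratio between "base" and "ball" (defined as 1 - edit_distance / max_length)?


Word 1: "base" (length 4)
Word 2: "ball" (length 4)
One optimal edit sequence:
  1. keep 'b'
  2. keep 'a'
  3. substitute 's' -> 'l'  (+1)
  4. substitute 'e' -> 'l'  (+1)
Edit distance = 2
Max length = max(4, 4) = 4
Similarity = 1 - 2/4
= 0.5000


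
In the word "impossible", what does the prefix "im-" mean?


Prefix: im-
Example: impossible = im- + possible
Meaning = not / into


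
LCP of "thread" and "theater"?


Word 1: "thread"
Word 2: "theater"
Comparing from start:
  Pos 0: 't' == 't'
  Pos 1: 'h' == 'h'
  Pos 2: 'r' != 'e' (stop)
LCP = "th" (length 2)


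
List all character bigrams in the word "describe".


Word: "describe" (length 8)
Number of bigrams = 8 - 2 + 1 = 7
  Position 0: "de"
  Position 1: "es"
  Position 2: "sc"
  Position 3: "cr"
  Position 4: "ri"
  Position 5: "ib"
  Position 6: "be"
Bigrams = "de", "es", "sc", "cr", "ri", "ib", "be"


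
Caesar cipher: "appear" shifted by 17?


Word: "appear"
Shift: 17
Each letter → (letter + shift) mod 26:
  'a' (0) + 17 = 17 → 'r'
  'p' (15) + 17 = 6 → 'g'
  'p' (15) + 17 = 6 → 'g'
  'e' (4) + 17 = 21 → 'v'
  'a' (0) + 17 = 17 → 'r'
  'r' (17) + 17 = 8 → 'i'
Result = "rggvri"


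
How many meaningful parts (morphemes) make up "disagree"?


Word: "disagree"
Morphemes: dis- | agree
Each morpheme carries meaning
= 2 morphemes


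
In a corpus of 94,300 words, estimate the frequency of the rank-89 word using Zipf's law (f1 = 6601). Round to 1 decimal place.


Zipf's law: f(r) = f(1) / r
f(1) = 6601
f(89) = 6601 / 89
= 74.2 occurrences


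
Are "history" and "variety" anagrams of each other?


Word 1: "history" → sorted: hiorsty
Word 2: "variety" → sorted: aeirtvy
Same letters? hiorsty != aeirtvy
Anagram = No


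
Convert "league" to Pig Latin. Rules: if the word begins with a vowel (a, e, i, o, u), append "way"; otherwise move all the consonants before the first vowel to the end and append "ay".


Word: "league"
Starts with consonant(s) → move to end, add 'ay'
Consonant cluster: "l"
Pig Latin = "eaguelay"


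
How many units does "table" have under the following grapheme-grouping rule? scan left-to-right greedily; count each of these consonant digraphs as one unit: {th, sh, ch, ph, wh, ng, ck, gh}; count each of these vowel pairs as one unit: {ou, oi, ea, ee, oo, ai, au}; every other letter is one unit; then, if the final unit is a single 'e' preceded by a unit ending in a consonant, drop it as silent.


Word: "table" (5 letters)
Left-to-right scan:
  (1) 't' (letter)
  (2) 'a' (letter)
  (3) 'b' (letter)
  (4) 'l' (letter)
  (5) 'e' (letter)
Units from scan: 5
Final unit is 'e' after a consonant -> drop as silent (-1)
Sound units = 4 units


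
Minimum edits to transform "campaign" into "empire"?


Word 1: "campaign" (length 8)
Word 2: "empire" (length 6)
One optimal edit sequence (insert/delete/substitute each cost 1):
  1. delete 'c'  (+1)
  2. substitute 'a' -> 'e'  (+1)
  3. keep 'm'
  4. keep 'p'
  5. delete 'a'  (+1)
  6. keep 'i'
  7. substitute 'g' -> 'r'  (+1)
  8. substitute 'n' -> 'e'  (+1)
Total edit operations: 5
Edit distance = 5


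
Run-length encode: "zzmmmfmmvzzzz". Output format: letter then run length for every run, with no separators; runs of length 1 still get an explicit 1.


String: "zzmmmfmmvzzzz"
Scanning for consecutive runs:
  'z' x 2
  'm' x 3
  'f' x 1
  'm' x 2
  'v' x 1
  'z' x 4
RLE = "z2m3f1m2v1z4"


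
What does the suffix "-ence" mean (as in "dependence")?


Suffix: -ence
Example: dependence (depend + -ence)
Meaning = state of


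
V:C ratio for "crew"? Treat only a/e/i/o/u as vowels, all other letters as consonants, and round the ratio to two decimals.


Word: "crew"
Vowels (a,e,i,o,u): 1
Consonants: 3
Ratio = 1/3
= 0.33


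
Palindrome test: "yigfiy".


Word: "yigfiy"
Reversed: "yifgiy"
Forward == Backward? yigfiy != yifgiy
Palindrome = No


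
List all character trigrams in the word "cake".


Word: "cake" (length 4)
Number of trigrams = 4 - 3 + 1 = 2
  Position 0: "cak"
  Position 1: "ake"
Trigrams = "cak", "ake"


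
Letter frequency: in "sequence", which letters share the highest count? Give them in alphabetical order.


Word: "sequence"
Letter counts:
  'c': 1
  'e': 3
  'n': 1
  'q': 1
  's': 1
  'u': 1
Maximum count = 3
Most frequent = 'e' (3 times each)


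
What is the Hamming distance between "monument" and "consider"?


Comparing character by character (same length = 8):
  Pos 0: 'm' vs 'c' !=
  Pos 1: 'o' vs 'o' =
  Pos 2: 'n' vs 'n' =
  Pos 3: 'u' vs 's' !=
  Pos 4: 'm' vs 'i' !=
  Pos 5: 'e' vs 'd' !=
  Pos 6: 'n' vs 'e' !=
  Pos 7: 't' vs 'r' !=
Hamming distance = 6


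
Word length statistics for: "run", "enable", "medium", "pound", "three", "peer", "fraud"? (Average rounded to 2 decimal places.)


Lengths: "run"=3, "enable"=6, "medium"=6, "pound"=5, "three"=5, "peer"=4, "fraud"=5
Sum = 34, Count = 7
Average = 34/7 = 4.86
= avg=4.86, min=3, max=6


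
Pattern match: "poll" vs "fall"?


Pattern of "poll": [0, 1, 2, 2]
Pattern of "fall": [0, 1, 2, 2]
Patterns match
Same pattern = Yes


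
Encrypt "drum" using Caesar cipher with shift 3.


Word: "drum"
Shift: 3
Each letter → (letter + shift) mod 26:
  'd' (3) + 3 = 6 → 'g'
  'r' (17) + 3 = 20 → 'u'
  'u' (20) + 3 = 23 → 'x'
  'm' (12) + 3 = 15 → 'p'
Result = "guxp"


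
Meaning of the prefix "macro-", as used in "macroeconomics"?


Prefix: macro-
As in: macroeconomics -> macro- + economics
Meaning = large


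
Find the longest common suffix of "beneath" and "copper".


Word 1: "beneath"
Word 2: "copper"
Comparing from end:
  Pos -1: 'h' != 'r' (stop)
LCS = "" (length 0)


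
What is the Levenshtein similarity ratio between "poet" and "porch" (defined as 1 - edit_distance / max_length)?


Word 1: "poet" (length 4)
Word 2: "porch" (length 5)
One optimal edit sequence:
  1. keep 'p'
  2. keep 'o'
  3. insert 'r'  (+1)
  4. substitute 'e' -> 'c'  (+1)
  5. substitute 't' -> 'h'  (+1)
Edit distance = 3
Max length = max(4, 5) = 5
Similarity = 1 - 3/5
= 0.4000


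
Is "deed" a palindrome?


Word: "deed"
Reversed: "deed"
Forward == Backward? deed == deed
Palindrome = Yes


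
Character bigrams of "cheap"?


Word: "cheap" (length 5)
Number of bigrams = 5 - 2 + 1 = 4
  Position 0: "ch"
  Position 1: "he"
  Position 2: "ea"
  Position 3: "ap"
Bigrams = "ch", "he", "ea", "ap"


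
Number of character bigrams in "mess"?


Word: "mess" (length 4)
Number of 2-grams = length - 2 + 1 = 4 - 2 + 1
= 3


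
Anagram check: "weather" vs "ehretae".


Word 1: "weather" → sorted: aeehrtw
Word 2: "ehretae" → sorted: aeeehrt
Same letters? aeehrtw != aeeehrt
Anagram = No


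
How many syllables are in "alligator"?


Word: "alligator"
Syllable breakdown: al / li / ga / tor
Counting: 4 parts
= 4 syllables


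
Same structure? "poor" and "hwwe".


Pattern of "poor": [0, 1, 1, 2]
Pattern of "hwwe": [0, 1, 1, 2]
Patterns match
Same pattern = Yes


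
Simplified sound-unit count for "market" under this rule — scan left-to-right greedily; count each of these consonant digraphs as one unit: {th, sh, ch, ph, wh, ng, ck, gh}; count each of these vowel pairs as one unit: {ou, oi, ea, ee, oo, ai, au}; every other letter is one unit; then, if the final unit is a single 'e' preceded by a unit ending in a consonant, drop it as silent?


Word: "market" (6 letters)
Left-to-right scan:
  1. 'm' (letter)
  2. 'a' (letter)
  3. 'r' (letter)
  4. 'k' (letter)
  5. 'e' (letter)
  6. 't' (letter)
Units from scan: 6
Sound units = 6 units


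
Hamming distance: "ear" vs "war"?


Comparing character by character (same length = 3):
  Pos 0: 'e' vs 'w' !=
  Pos 1: 'a' vs 'a' =
  Pos 2: 'r' vs 'r' =
Hamming distance = 1


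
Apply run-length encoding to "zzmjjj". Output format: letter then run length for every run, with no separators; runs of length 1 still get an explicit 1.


String: "zzmjjj"
Scanning for consecutive runs:
  'z' x 2
  'm' x 1
  'j' x 3
RLE = "z2m1j3"


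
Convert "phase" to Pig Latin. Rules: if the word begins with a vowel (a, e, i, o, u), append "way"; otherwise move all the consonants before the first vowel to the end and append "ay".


Word: "phase"
Starts with consonant(s) → move to end, add 'ay'
Consonant cluster: "ph"
Pig Latin = "asephay"


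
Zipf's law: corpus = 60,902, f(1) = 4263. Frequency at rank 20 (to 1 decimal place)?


Zipf's law: f(r) = f(1) / r
f(1) = 4263
f(20) = 4263 / 20
= 213.2 occurrences


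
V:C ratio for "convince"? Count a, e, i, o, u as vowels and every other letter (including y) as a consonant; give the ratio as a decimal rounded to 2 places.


Word: "convince"
Vowels (a,e,i,o,u): 3
Consonants: 5
Ratio = 3/5
= 0.60


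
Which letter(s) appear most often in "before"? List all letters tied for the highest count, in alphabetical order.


Word: "before"
Letter counts:
  'b': 1
  'e': 2
  'f': 1
  'o': 1
  'r': 1
Maximum count = 2
Most frequent = 'e' (2 times each)


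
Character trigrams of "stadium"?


Word: "stadium" (length 7)
Number of trigrams = 7 - 3 + 1 = 5
  Position 0: "sta"
  Position 1: "tad"
  Position 2: "adi"
  Position 3: "diu"
  Position 4: "ium"
Trigrams = "sta", "tad", "adi", "diu", "ium"


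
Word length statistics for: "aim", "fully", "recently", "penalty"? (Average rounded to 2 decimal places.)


Lengths: "aim"=3, "fully"=5, "recently"=8, "penalty"=7
Sum = 23, Count = 4
Average = 23/4 = 5.75
= avg=5.75, min=3, max=8


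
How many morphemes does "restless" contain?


Word: "restless"
Morphemes: rest / -less
Each morpheme carries meaning
= 2 morphemes


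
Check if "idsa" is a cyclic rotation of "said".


Word: "said", Candidate: "idsa"
Method: check if candidate is substring of word+word
"saidsaid" contains "idsa"? Yes
Is rotation = Yes


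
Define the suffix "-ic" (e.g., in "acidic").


Suffix: -ic
As in: acidic -> acid + -ic
Meaning = relating to


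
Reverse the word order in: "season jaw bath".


Original: "season jaw bath"
Words (1..n): season | jaw | bath
Reversed (n..1): bath | jaw | season
Result = "bath jaw season"


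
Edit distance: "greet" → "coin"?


Word 1: "greet" (length 5)
Word 2: "coin" (length 4)
One optimal edit sequence (insert/delete/substitute each cost 1):
  1. delete 'g'  (+1)
  2. substitute 'r' -> 'c'  (+1)
  3. substitute 'e' -> 'o'  (+1)
  4. substitute 'e' -> 'i'  (+1)
  5. substitute 't' -> 'n'  (+1)
Total edit operations: 5
Edit distance = 5


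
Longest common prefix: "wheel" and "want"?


Word 1: "wheel"
Word 2: "want"
Comparing from start:
  Pos 0: 'w' == 'w'
  Pos 1: 'h' != 'a' (stop)
LCP = "w" (length 1)


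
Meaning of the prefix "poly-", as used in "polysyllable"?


Prefix: poly-
Example: polysyllable = poly- + syllable
Meaning = many


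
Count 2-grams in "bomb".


Word: "bomb" (length 4)
Number of 2-grams = length - 2 + 1 = 4 - 2 + 1
= 3


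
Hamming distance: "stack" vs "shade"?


Comparing character by character (same length = 5):
  Pos 0: 's' vs 's' =
  Pos 1: 't' vs 'h' !=
  Pos 2: 'a' vs 'a' =
  Pos 3: 'c' vs 'd' !=
  Pos 4: 'k' vs 'e' !=
Hamming distance = 3


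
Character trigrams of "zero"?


Word: "zero" (length 4)
Number of trigrams = 4 - 3 + 1 = 2
  Position 0: "zer"
  Position 1: "ero"
Trigrams = "zer", "ero"


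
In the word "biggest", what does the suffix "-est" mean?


Suffix: -est
Example: biggest = big + -est, with a spelling change
Meaning = most


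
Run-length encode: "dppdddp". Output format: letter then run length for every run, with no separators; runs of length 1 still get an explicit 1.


String: "dppdddp"
Scanning for consecutive runs:
  'd' x 1
  'p' x 2
  'd' x 3
  'p' x 1
RLE = "d1p2d3p1"


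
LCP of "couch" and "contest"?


Word 1: "couch"
Word 2: "contest"
Comparing from start:
  Pos 0: 'c' == 'c'
  Pos 1: 'o' == 'o'
  Pos 2: 'u' != 'n' (stop)
LCP = "co" (length 2)


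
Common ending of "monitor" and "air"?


Word 1: "monitor"
Word 2: "air"
Comparing from end:
  Pos -1: 'r' == 'r'
  Pos -2: 'o' != 'i' (stop)
LCS = "r" (length 1)


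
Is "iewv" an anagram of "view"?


Word 1: "view" → sorted: eivw
Word 2: "iewv" → sorted: eivw
Same letters? eivw == eivw
Anagram = Yes


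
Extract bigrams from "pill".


Word: "pill" (length 4)
Number of bigrams = 4 - 2 + 1 = 3
  Position 0: "pi"
  Position 1: "il"
  Position 2: "ll"
Bigrams = "pi", "il", "ll"


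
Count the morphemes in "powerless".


Word: "powerless"
Morphemes: power + -less
Each morpheme carries meaning
= 2 morphemes


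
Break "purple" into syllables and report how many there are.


Word: "purple"
Syllable breakdown: pur · ple
Counting: 2 parts
= 2 syllables


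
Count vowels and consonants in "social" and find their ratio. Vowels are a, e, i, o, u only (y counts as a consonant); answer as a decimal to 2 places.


Word: "social"
Vowels (a,e,i,o,u): 3
Consonants: 3
Ratio = 3/3
= 1.00


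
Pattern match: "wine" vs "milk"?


Pattern of "wine": [0, 1, 2, 3]
Pattern of "milk": [0, 1, 2, 3]
Patterns match
Same pattern = Yes


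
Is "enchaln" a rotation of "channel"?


Word: "channel", Candidate: "enchaln"
Method: check if candidate is substring of word+word
"channelchannel" contains "enchaln"? No
Is rotation = No


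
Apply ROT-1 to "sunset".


Word: "sunset"
Shift: 1
Each letter → (letter + shift) mod 26:
  's' (18) + 1 = 19 → 't'
  'u' (20) + 1 = 21 → 'v'
  'n' (13) + 1 = 14 → 'o'
  's' (18) + 1 = 19 → 't'
  'e' (4) + 1 = 5 → 'f'
  't' (19) + 1 = 20 → 'u'
Result = "tvotfu"


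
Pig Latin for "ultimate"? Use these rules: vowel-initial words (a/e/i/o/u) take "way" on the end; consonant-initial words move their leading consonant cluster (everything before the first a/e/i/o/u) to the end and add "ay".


Word: "ultimate"
Starts with vowel → add 'way'
Pig Latin = "ultimateway"


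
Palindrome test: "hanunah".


Word: "hanunah"
Reversed: "hanunah"
Forward == Backward? hanunah == hanunah
Palindrome = Yes


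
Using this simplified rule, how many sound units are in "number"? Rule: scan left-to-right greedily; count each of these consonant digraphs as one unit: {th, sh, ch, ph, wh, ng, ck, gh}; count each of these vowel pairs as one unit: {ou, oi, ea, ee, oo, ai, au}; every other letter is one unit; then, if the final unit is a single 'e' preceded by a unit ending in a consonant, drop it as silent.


Word: "number" (6 letters)
Left-to-right scan:
  [1] 'n' (letter)
  [2] 'u' (letter)
  [3] 'm' (letter)
  [4] 'b' (letter)
  [5] 'e' (letter)
  [6] 'r' (letter)
Units from scan: 6
Sound units = 6 units


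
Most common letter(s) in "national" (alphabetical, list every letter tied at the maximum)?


Word: "national"
Letter counts:
  'a': 2
  'i': 1
  'l': 1
  'n': 2
  'o': 1
  't': 1
Maximum count = 2
Most frequent = 'a', 'n' (2 times each)


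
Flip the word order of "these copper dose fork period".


Original: "these copper dose fork period"
Words (1..n): these | copper | dose | fork | period
Reversed (n..1): period | fork | dose | copper | these
Result = "period fork dose copper these"


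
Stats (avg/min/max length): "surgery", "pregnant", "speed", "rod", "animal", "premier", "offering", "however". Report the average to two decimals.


Lengths: "surgery"=7, "pregnant"=8, "speed"=5, "rod"=3, "animal"=6, "premier"=7, "offering"=8, "however"=7
Sum = 51, Count = 8
Average = 51/8 = 6.38
= avg=6.38, min=3, max=8


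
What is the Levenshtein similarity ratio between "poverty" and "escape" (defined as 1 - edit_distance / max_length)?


Word 1: "poverty" (length 7)
Word 2: "escape" (length 6)
One optimal edit sequence:
  1. delete 'p'  (+1)
  2. substitute 'o' -> 'e'  (+1)
  3. substitute 'v' -> 's'  (+1)
  4. substitute 'e' -> 'c'  (+1)
  5. substitute 'r' -> 'a'  (+1)
  6. substitute 't' -> 'p'  (+1)
  7. substitute 'y' -> 'e'  (+1)
Edit distance = 7
Max length = max(7, 6) = 7
Similarity = 1 - 7/7
= 0.0000


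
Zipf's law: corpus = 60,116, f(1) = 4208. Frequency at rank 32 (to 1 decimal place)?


Zipf's law: f(r) = f(1) / r
f(1) = 4208
f(32) = 4208 / 32
= 131.5 occurrences


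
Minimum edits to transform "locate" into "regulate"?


Word 1: "locate" (length 6)
Word 2: "regulate" (length 8)
One optimal edit sequence (insert/delete/substitute each cost 1):
  1. insert 'r'  (+1)
  2. insert 'e'  (+1)
  3. substitute 'l' -> 'g'  (+1)
  4. substitute 'o' -> 'u'  (+1)
  5. substitute 'c' -> 'l'  (+1)
  6. keep 'a'
  7. keep 't'
  8. keep 'e'
Total edit operations: 5
Edit distance = 5


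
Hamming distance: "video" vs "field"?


Comparing character by character (same length = 5):
  Pos 0: 'v' vs 'f' !=
  Pos 1: 'i' vs 'i' =
  Pos 2: 'd' vs 'e' !=
  Pos 3: 'e' vs 'l' !=
  Pos 4: 'o' vs 'd' !=
Hamming distance = 4


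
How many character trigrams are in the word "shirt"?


Word: "shirt" (length 5)
Number of 3-grams = length - 3 + 1 = 5 - 3 + 1
= 3


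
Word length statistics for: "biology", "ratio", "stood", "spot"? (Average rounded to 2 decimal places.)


Lengths: "biology"=7, "ratio"=5, "stood"=5, "spot"=4
Sum = 21, Count = 4
Average = 21/4 = 5.25
= avg=5.25, min=4, max=7


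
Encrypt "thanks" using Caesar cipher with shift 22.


Word: "thanks"
Shift: 22
Each letter → (letter + shift) mod 26:
  't' (19) + 22 = 15 → 'p'
  'h' (7) + 22 = 3 → 'd'
  'a' (0) + 22 = 22 → 'w'
  'n' (13) + 22 = 9 → 'j'
  'k' (10) + 22 = 6 → 'g'
  's' (18) + 22 = 14 → 'o'
Result = "pdwjgo"


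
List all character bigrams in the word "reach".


Word: "reach" (length 5)
Number of bigrams = 5 - 2 + 1 = 4
  Position 0: "re"
  Position 1: "ea"
  Position 2: "ac"
  Position 3: "ch"
Bigrams = "re", "ea", "ac", "ch"


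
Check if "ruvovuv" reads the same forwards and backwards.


Word: "ruvovuv"
Reversed: "vuvovur"
Forward == Backward? ruvovuv != vuvovur
Palindrome = No


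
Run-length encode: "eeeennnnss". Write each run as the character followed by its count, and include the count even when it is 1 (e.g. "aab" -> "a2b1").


String: "eeeennnnss"
Scanning for consecutive runs:
  'e' x 4
  'n' x 4
  's' x 2
RLE = "e4n4s2"


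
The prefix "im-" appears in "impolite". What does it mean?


Prefix: im-
Example: impolite (im- + polite)
Meaning = not / into


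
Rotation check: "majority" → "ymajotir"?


Word: "majority", Candidate: "ymajotir"
Method: check if candidate is substring of word+word
"majoritymajority" contains "ymajotir"? No
Is rotation = No


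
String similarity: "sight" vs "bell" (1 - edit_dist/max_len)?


Word 1: "sight" (length 5)
Word 2: "bell" (length 4)
One optimal edit sequence:
  1. delete 's'  (+1)
  2. substitute 'i' -> 'b'  (+1)
  3. substitute 'g' -> 'e'  (+1)
  4. substitute 'h' -> 'l'  (+1)
  5. substitute 't' -> 'l'  (+1)
Edit distance = 5
Max length = max(5, 4) = 5
Similarity = 1 - 5/5
= 0.0000


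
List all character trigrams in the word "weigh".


Word: "weigh" (length 5)
Number of trigrams = 5 - 3 + 1 = 3
  Position 0: "wei"
  Position 1: "eig"
  Position 2: "igh"
Trigrams = "wei", "eig", "igh"


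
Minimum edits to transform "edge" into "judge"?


Word 1: "edge" (length 4)
Word 2: "judge" (length 5)
One optimal edit sequence (insert/delete/substitute each cost 1):
  1. insert 'j'  (+1)
  2. substitute 'e' -> 'u'  (+1)
  3. keep 'd'
  4. keep 'g'
  5. keep 'e'
Total edit operations: 2
Edit distance = 2
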